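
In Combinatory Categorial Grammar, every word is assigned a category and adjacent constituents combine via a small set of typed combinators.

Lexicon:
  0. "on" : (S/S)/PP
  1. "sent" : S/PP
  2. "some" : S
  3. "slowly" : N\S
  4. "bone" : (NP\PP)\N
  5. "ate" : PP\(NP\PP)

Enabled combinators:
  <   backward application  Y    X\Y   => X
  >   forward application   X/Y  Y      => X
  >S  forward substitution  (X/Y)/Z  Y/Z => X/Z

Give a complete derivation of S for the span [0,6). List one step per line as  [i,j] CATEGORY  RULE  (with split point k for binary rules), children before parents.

[0,1] (S/S)/PP  lex  "on"
[1,2] S/PP  lex  "sent"
[0,2] S/PP  >S  k=1
[2,3] S  lex  "some"
[3,4] N\S  lex  "slowly"
[2,4] N  <  k=3
[4,5] (NP\PP)\N  lex  "bone"
[2,5] NP\PP  <  k=4
[5,6] PP\(NP\PP)  lex  "ate"
[2,6] PP  <  k=5
[0,6] S  >  k=2

[0,6] S   >
  [0,2] S/PP   >S
    [0,1] "on" : (S/S)/PP
    [1,2] "sent" : S/PP
  [2,6] PP   <
    [2,5] NP\PP   <
      [2,4] N   <
        [2,3] "some" : S
        [3,4] "slowly" : N\S
      [4,5] "bone" : (NP\PP)\N
    [5,6] "ate" : PP\(NP\PP)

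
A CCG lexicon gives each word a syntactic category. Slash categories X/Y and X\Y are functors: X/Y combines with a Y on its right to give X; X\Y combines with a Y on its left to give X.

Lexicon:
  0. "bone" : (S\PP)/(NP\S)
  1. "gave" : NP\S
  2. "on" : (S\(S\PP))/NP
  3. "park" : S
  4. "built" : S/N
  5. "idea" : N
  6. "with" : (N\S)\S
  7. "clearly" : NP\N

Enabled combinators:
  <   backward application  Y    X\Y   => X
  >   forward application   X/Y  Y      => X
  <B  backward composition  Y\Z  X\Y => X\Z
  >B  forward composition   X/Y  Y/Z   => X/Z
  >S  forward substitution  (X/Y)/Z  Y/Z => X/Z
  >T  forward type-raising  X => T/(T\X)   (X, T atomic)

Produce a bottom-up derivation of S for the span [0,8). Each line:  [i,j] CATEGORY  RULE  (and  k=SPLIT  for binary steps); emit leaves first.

[0,1] (S\PP)/(NP\S)  lex  "bone"
[1,2] NP\S  lex  "gave"
[0,2] S\PP  >  k=1
[2,3] (S\(S\PP))/NP  lex  "on"
[3,4] S  lex  "park"
[4,5] S/N  lex  "built"
[5,6] N  lex  "idea"
[4,6] S  >  k=5
[6,7] (N\S)\S  lex  "with"
[4,7] N\S  <  k=6
[3,7] N  <  k=4
[7,8] NP\N  lex  "clearly"
[3,8] NP  <  k=7
[2,8] S\(S\PP)  >  k=3
[0,8] S  <  k=2

[0,8] S   <
  [0,2] S\PP   >
    [0,1] "bone" : (S\PP)/(NP\S)
    [1,2] "gave" : NP\S
  [2,8] S\(S\PP)   >
    [2,3] "on" : (S\(S\PP))/NP
    [3,8] NP   <
      [3,7] N   <
        [3,4] "park" : S
        [4,7] N\S   <
          [4,6] S   >
            [4,5] "built" : S/N
            [5,6] "idea" : N
          [6,7] "with" : (N\S)\S
      [7,8] "clearly" : NP\N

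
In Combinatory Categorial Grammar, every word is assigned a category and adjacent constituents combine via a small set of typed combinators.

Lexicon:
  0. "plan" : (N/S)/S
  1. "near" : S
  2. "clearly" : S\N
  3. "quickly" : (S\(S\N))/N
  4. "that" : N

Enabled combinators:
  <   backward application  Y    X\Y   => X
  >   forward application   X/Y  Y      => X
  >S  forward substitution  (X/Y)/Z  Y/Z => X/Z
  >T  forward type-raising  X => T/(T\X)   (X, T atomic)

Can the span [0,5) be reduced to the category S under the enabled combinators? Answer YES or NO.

(N/S)/S S S\N (S\(S\N))/N N
CKY chart[0,5] = {N, N/(N\N), NP/(NP\N), PP/(PP\N), S/(S\N)}; S ∉ chart

NO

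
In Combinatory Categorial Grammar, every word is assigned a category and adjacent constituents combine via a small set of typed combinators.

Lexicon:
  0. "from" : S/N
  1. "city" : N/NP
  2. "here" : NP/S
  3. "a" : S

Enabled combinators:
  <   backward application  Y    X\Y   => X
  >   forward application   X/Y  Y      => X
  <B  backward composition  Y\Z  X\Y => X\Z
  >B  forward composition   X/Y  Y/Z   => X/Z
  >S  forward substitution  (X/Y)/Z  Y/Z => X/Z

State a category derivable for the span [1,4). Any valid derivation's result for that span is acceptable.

[0,4] S   >
  [0,1] "from" : S/N
  [1,4] N   >
    [1,2] "city" : N/NP
    [2,4] NP   >
      [2,3] "here" : NP/S
      [3,4] "a" : S

N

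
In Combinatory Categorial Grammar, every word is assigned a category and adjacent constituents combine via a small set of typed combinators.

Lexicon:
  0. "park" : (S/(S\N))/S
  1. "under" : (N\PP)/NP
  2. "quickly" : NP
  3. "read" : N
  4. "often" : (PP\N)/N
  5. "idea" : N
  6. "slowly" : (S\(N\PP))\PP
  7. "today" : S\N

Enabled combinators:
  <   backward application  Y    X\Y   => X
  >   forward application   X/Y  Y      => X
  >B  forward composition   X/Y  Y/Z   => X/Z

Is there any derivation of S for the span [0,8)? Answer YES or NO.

[0,8] S   >
  [0,7] S/(S\N)   >
    [0,1] "park" : (S/(S\N))/S
    [1,7] S   <
      [1,3] N\PP   >
        [1,2] "under" : (N\PP)/NP
        [2,3] "quickly" : NP
      [3,7] S\(N\PP)   <
        [3,6] PP   <
          [3,4] "read" : N
          [4,6] PP\N   >
            [4,5] "often" : (PP\N)/N
            [5,6] "idea" : N
        [6,7] "slowly" : (S\(N\PP))\PP
  [7,8] "today" : S\N

YES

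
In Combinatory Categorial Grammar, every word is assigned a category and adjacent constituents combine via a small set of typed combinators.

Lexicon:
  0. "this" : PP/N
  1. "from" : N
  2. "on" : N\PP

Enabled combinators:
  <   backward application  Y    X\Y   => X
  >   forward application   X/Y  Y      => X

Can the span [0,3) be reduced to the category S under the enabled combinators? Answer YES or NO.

PP/N N N\PP
CKY chart[0,3] = {N}; S ∉ chart

NO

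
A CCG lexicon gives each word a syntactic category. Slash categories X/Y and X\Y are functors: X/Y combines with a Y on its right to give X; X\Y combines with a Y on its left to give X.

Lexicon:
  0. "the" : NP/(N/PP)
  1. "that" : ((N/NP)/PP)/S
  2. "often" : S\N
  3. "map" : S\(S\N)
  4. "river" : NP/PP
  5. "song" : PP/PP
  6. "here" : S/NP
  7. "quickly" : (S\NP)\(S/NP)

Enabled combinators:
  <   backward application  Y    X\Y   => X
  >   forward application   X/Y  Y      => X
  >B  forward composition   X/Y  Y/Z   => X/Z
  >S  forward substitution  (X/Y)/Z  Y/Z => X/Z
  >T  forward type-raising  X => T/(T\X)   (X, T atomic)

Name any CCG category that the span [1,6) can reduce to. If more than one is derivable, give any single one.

N/PP

[0,8] S   <
  [0,6] NP   >
    [0,1] "the" : NP/(N/PP)
    [1,6] N/PP   >B
      [1,5] N/PP   >S
        [1,4] (N/NP)/PP   >
          [1,2] "that" : ((N/NP)/PP)/S
          [2,4] S   <
            [2,3] "often" : S\N
            [3,4] "map" : S\(S\N)
        [4,5] "river" : NP/PP
      [5,6] "song" : PP/PP
  [6,8] S\NP   <
    [6,7] "here" : S/NP
    [7,8] "quickly" : (S\NP)\(S/NP)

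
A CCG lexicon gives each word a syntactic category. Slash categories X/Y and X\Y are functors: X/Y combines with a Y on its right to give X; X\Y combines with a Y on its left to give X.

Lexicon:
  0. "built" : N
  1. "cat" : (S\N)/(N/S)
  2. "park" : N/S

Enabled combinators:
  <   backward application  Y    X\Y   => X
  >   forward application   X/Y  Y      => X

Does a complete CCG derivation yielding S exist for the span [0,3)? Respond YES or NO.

YES

[0,3] S   <
  [0,1] "built" : N
  [1,3] S\N   >
    [1,2] "cat" : (S\N)/(N/S)
    [2,3] "park" : N/S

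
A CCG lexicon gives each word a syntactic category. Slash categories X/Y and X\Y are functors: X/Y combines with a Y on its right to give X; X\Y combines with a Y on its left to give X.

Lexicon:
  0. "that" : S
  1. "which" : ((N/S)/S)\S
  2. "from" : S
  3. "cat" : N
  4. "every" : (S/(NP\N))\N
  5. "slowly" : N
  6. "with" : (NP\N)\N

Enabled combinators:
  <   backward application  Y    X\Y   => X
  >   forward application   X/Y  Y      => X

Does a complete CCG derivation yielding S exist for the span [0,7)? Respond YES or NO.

NO

S ((N/S)/S)\S S N (S/(NP\N))\N N (NP\N)\N
CKY chart[0,7] = {N}; S ∉ chart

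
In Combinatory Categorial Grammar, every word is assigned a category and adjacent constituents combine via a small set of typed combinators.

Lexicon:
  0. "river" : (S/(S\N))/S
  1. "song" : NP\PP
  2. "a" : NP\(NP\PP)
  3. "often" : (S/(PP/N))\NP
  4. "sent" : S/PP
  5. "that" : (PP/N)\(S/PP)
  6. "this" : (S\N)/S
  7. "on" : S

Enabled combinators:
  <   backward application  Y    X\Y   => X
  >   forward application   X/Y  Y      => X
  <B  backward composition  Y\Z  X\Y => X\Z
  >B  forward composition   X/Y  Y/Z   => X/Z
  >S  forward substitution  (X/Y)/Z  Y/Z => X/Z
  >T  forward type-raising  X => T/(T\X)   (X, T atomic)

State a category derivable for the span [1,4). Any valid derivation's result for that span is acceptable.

S/(PP/N)

[0,8] S   >
  [0,6] S/(S\N)   >
    [0,1] "river" : (S/(S\N))/S
    [1,6] S   >
      [1,4] S/(PP/N)   <
        [1,3] NP   <
          [1,2] "song" : NP\PP
          [2,3] "a" : NP\(NP\PP)
        [3,4] "often" : (S/(PP/N))\NP
      [4,6] PP/N   <
        [4,5] "sent" : S/PP
        [5,6] "that" : (PP/N)\(S/PP)
  [6,8] S\N   >
    [6,7] "this" : (S\N)/S
    [7,8] "on" : S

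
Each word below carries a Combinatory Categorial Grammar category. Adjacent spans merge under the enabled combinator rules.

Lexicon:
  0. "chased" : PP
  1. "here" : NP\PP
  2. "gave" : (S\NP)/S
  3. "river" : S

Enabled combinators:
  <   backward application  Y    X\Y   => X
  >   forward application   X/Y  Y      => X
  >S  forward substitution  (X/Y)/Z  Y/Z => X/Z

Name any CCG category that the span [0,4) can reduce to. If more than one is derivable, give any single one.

[0,4] S   <
  [0,2] NP   <
    [0,1] "chased" : PP
    [1,2] "here" : NP\PP
  [2,4] S\NP   >
    [2,3] "gave" : (S\NP)/S
    [3,4] "river" : S

S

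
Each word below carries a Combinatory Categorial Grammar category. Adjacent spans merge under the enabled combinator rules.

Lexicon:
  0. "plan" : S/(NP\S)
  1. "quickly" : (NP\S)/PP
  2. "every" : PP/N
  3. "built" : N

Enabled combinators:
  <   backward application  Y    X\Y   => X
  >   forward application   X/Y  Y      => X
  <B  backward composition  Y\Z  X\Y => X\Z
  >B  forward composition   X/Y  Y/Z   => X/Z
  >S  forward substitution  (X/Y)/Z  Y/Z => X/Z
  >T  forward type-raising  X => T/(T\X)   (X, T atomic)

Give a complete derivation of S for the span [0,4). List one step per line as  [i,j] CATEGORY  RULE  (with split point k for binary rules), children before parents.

[0,4] S   >
  [0,1] "plan" : S/(NP\S)
  [1,4] NP\S   >
    [1,2] "quickly" : (NP\S)/PP
    [2,4] PP   >
      [2,3] "every" : PP/N
      [3,4] "built" : N

[0,1] S/(NP\S)  lex  "plan"
[1,2] (NP\S)/PP  lex  "quickly"
[2,3] PP/N  lex  "every"
[3,4] N  lex  "built"
[2,4] PP  >  k=3
[1,4] NP\S  >  k=2
[0,4] S  >  k=1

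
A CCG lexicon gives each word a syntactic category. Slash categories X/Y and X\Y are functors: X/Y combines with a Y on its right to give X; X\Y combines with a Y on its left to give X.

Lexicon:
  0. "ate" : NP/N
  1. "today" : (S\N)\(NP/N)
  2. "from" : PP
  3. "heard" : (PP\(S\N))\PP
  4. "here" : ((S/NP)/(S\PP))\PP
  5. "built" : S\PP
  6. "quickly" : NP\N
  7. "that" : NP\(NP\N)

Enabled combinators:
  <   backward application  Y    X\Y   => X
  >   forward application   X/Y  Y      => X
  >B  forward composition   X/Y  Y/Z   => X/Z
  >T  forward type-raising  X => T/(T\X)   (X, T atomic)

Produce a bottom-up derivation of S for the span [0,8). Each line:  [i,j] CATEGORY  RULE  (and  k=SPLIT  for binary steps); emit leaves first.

[0,1] NP/N  lex  "ate"
[1,2] (S\N)\(NP/N)  lex  "today"
[0,2] S\N  <  k=1
[2,3] PP  lex  "from"
[3,4] (PP\(S\N))\PP  lex  "heard"
[2,4] PP\(S\N)  <  k=3
[0,4] PP  <  k=2
[4,5] ((S/NP)/(S\PP))\PP  lex  "here"
[0,5] (S/NP)/(S\PP)  <  k=4
[5,6] S\PP  lex  "built"
[0,6] S/NP  >  k=5
[6,7] NP\N  lex  "quickly"
[7,8] NP\(NP\N)  lex  "that"
[6,8] NP  <  k=7
[0,8] S  >  k=6

[0,8] S   >
  [0,6] S/NP   >
    [0,5] (S/NP)/(S\PP)   <
      [0,4] PP   <
        [0,2] S\N   <
          [0,1] "ate" : NP/N
          [1,2] "today" : (S\N)\(NP/N)
        [2,4] PP\(S\N)   <
          [2,3] "from" : PP
          [3,4] "heard" : (PP\(S\N))\PP
      [4,5] "here" : ((S/NP)/(S\PP))\PP
    [5,6] "built" : S\PP
  [6,8] NP   <
    [6,7] "quickly" : NP\N
    [7,8] "that" : NP\(NP\N)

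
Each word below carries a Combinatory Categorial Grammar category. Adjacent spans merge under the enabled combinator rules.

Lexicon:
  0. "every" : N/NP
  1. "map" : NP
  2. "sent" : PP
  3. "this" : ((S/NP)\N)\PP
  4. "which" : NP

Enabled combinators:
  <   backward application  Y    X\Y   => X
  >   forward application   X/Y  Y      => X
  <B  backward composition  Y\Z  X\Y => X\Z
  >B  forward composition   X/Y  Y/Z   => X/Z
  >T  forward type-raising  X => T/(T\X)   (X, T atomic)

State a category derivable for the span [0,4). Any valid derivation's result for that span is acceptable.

S/NP

[0,5] S   >
  [0,4] S/NP   <
    [0,2] N   >
      [0,1] "every" : N/NP
      [1,2] "map" : NP
    [2,4] (S/NP)\N   <
      [2,3] "sent" : PP
      [3,4] "this" : ((S/NP)\N)\PP
  [4,5] "which" : NP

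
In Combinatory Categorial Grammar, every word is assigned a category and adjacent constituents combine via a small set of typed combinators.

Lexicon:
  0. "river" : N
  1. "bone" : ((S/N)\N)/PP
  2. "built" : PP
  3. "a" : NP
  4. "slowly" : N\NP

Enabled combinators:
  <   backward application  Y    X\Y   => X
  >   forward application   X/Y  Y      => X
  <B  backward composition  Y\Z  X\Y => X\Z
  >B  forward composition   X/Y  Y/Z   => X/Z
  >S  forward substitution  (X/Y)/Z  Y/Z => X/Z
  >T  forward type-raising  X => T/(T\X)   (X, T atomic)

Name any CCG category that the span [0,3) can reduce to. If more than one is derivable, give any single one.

S/N

[0,5] S   >
  [0,3] S/N   <
    [0,1] "river" : N
    [1,3] (S/N)\N   >
      [1,2] "bone" : ((S/N)\N)/PP
      [2,3] "built" : PP
  [3,5] N   <
    [3,4] "a" : NP
    [4,5] "slowly" : N\NP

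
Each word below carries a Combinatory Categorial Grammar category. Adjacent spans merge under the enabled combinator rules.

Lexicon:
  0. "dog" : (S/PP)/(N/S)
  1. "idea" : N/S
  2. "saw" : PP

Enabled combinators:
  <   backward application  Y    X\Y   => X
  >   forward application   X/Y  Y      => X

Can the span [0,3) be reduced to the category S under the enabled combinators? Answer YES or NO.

YES

[0,3] S   >
  [0,2] S/PP   >
    [0,1] "dog" : (S/PP)/(N/S)
    [1,2] "idea" : N/S
  [2,3] "saw" : PP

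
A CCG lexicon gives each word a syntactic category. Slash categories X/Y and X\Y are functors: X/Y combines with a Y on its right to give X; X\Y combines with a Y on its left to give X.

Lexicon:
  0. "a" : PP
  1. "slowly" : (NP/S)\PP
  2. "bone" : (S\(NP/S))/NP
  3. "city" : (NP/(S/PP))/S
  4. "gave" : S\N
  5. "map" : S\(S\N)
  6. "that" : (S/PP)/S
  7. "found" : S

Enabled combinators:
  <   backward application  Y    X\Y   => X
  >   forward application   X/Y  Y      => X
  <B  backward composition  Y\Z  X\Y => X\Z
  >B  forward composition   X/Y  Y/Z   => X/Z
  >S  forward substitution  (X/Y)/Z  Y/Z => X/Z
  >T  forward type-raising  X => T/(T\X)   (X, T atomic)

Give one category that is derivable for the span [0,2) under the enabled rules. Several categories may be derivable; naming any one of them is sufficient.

NP/S

[0,8] S   <
  [0,2] NP/S   <
    [0,1] "a" : PP
    [1,2] "slowly" : (NP/S)\PP
  [2,8] S\(NP/S)   >
    [2,3] "bone" : (S\(NP/S))/NP
    [3,8] NP   >
      [3,6] NP/(S/PP)   >
        [3,4] "city" : (NP/(S/PP))/S
        [4,6] S   <
          [4,5] "gave" : S\N
          [5,6] "map" : S\(S\N)
      [6,8] S/PP   >
        [6,7] "that" : (S/PP)/S
        [7,8] "found" : S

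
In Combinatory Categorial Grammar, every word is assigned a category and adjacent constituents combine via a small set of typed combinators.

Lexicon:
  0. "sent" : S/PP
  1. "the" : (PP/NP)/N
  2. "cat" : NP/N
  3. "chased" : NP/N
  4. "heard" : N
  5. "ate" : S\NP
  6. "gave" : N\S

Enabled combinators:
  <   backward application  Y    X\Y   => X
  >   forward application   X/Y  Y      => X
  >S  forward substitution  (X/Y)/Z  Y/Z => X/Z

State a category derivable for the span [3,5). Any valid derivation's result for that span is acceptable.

NP

[0,7] S   >
  [0,1] "sent" : S/PP
  [1,7] PP   >
    [1,3] PP/N   >S
      [1,2] "the" : (PP/NP)/N
      [2,3] "cat" : NP/N
    [3,7] N   <
      [3,6] S   <
        [3,5] NP   >
          [3,4] "chased" : NP/N
          [4,5] "heard" : N
        [5,6] "ate" : S\NP
      [6,7] "gave" : N\S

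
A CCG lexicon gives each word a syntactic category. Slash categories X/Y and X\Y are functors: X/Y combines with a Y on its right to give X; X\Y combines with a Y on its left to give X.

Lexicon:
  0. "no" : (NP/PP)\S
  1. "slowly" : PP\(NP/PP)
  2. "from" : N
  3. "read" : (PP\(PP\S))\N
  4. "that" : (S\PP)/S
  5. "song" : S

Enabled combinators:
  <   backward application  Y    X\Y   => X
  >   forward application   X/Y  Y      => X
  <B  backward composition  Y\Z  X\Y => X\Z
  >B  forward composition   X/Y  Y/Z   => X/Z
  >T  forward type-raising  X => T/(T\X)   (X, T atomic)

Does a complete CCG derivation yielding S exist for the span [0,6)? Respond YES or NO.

YES

[0,6] S   <
  [0,4] PP   <
    [0,2] PP\S   <B
      [0,1] "no" : (NP/PP)\S
      [1,2] "slowly" : PP\(NP/PP)
    [2,4] PP\(PP\S)   <
      [2,3] "from" : N
      [3,4] "read" : (PP\(PP\S))\N
  [4,6] S\PP   >
    [4,5] "that" : (S\PP)/S
    [5,6] "song" : S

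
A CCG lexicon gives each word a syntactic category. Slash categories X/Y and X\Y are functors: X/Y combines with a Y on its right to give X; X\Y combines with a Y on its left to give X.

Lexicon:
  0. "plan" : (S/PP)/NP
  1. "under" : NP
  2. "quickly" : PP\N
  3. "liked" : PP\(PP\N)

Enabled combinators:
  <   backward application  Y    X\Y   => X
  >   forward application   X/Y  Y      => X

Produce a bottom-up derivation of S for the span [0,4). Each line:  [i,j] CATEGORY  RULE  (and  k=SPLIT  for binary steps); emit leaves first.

[0,4] S   >
  [0,2] S/PP   >
    [0,1] "plan" : (S/PP)/NP
    [1,2] "under" : NP
  [2,4] PP   <
    [2,3] "quickly" : PP\N
    [3,4] "liked" : PP\(PP\N)

[0,1] (S/PP)/NP  lex  "plan"
[1,2] NP  lex  "under"
[0,2] S/PP  >  k=1
[2,3] PP\N  lex  "quickly"
[3,4] PP\(PP\N)  lex  "liked"
[2,4] PP  <  k=3
[0,4] S  >  k=2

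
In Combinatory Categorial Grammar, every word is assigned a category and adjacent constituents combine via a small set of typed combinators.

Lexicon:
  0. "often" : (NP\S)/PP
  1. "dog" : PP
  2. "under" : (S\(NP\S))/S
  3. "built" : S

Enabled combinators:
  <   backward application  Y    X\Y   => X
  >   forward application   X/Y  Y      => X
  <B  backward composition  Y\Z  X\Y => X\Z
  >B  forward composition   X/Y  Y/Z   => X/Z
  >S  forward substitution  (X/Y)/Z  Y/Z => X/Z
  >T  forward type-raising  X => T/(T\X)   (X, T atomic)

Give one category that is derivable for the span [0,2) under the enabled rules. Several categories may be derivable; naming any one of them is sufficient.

NP\S

[0,4] S   <
  [0,2] NP\S   >
    [0,1] "often" : (NP\S)/PP
    [1,2] "dog" : PP
  [2,4] S\(NP\S)   >
    [2,3] "under" : (S\(NP\S))/S
    [3,4] "built" : S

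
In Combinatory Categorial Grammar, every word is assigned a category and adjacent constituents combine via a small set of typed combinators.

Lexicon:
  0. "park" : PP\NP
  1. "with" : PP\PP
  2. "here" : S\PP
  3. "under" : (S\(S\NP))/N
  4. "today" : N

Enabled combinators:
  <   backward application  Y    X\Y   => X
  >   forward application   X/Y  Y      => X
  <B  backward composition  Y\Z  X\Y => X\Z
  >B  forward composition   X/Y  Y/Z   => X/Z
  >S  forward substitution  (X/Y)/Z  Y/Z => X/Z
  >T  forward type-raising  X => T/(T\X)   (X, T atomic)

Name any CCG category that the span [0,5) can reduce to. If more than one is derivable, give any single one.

S

[0,5] S   <
  [0,3] S\NP   <B
    [0,1] "park" : PP\NP
    [1,3] S\PP   <B
      [1,2] "with" : PP\PP
      [2,3] "here" : S\PP
  [3,5] S\(S\NP)   >
    [3,4] "under" : (S\(S\NP))/N
    [4,5] "today" : N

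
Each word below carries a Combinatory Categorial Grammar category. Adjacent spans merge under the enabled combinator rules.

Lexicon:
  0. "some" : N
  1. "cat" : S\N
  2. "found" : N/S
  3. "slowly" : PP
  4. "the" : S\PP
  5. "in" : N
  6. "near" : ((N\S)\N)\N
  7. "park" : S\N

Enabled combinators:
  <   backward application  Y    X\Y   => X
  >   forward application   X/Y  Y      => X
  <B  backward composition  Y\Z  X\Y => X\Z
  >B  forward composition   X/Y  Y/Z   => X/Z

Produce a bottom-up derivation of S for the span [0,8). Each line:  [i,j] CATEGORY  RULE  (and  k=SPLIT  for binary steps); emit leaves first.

[0,8] S   <
  [0,7] N   <
    [0,2] S   <
      [0,1] "some" : N
      [1,2] "cat" : S\N
    [2,7] N\S   <
      [2,5] N   >
        [2,3] "found" : N/S
        [3,5] S   <
          [3,4] "slowly" : PP
          [4,5] "the" : S\PP
      [5,7] (N\S)\N   <
        [5,6] "in" : N
        [6,7] "near" : ((N\S)\N)\N
  [7,8] "park" : S\N

[0,1] N  lex  "some"
[1,2] S\N  lex  "cat"
[0,2] S  <  k=1
[2,3] N/S  lex  "found"
[3,4] PP  lex  "slowly"
[4,5] S\PP  lex  "the"
[3,5] S  <  k=4
[2,5] N  >  k=3
[5,6] N  lex  "in"
[6,7] ((N\S)\N)\N  lex  "near"
[5,7] (N\S)\N  <  k=6
[2,7] N\S  <  k=5
[0,7] N  <  k=2
[7,8] S\N  lex  "park"
[0,8] S  <  k=7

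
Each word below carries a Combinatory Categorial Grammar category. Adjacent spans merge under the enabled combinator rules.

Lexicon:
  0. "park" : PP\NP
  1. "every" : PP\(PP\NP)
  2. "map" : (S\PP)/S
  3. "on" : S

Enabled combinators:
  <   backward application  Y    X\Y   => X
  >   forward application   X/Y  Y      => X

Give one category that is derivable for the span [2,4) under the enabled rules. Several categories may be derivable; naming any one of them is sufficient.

[0,4] S   <
  [0,2] PP   <
    [0,1] "park" : PP\NP
    [1,2] "every" : PP\(PP\NP)
  [2,4] S\PP   >
    [2,3] "map" : (S\PP)/S
    [3,4] "on" : S

S\PP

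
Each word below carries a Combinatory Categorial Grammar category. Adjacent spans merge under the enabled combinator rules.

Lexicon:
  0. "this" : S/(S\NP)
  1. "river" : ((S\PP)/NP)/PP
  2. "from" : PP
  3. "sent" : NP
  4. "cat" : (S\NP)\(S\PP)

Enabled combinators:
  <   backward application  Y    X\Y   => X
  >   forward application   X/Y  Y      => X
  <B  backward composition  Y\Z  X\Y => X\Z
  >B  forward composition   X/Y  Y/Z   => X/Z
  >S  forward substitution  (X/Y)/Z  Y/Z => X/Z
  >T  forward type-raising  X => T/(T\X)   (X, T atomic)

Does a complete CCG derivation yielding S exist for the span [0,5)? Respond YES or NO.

[0,5] S   >
  [0,1] "this" : S/(S\NP)
  [1,5] S\NP   <
    [1,4] S\PP   >
      [1,3] (S\PP)/NP   >
        [1,2] "river" : ((S\PP)/NP)/PP
        [2,3] "from" : PP
      [3,4] "sent" : NP
    [4,5] "cat" : (S\NP)\(S\PP)

YES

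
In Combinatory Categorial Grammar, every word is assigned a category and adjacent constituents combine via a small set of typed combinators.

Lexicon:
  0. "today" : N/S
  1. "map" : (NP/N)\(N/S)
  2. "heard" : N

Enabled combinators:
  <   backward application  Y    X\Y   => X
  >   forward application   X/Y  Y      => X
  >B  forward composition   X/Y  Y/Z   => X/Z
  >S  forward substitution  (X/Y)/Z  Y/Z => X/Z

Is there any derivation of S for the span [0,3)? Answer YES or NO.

N/S (NP/N)\(N/S) N
CKY chart[0,3] = {NP}; S ∉ chart

NO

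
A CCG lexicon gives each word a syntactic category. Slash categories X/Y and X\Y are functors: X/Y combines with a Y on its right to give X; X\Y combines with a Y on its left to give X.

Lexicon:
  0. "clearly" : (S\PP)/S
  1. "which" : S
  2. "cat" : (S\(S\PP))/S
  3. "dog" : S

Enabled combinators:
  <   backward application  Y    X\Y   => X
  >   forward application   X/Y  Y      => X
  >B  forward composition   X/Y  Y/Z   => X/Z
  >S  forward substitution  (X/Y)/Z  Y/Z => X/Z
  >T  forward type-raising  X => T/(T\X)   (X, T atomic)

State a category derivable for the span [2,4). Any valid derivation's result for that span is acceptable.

[0,4] S   <
  [0,2] S\PP   >
    [0,1] "clearly" : (S\PP)/S
    [1,2] "which" : S
  [2,4] S\(S\PP)   >
    [2,3] "cat" : (S\(S\PP))/S
    [3,4] "dog" : S

S\(S\PP)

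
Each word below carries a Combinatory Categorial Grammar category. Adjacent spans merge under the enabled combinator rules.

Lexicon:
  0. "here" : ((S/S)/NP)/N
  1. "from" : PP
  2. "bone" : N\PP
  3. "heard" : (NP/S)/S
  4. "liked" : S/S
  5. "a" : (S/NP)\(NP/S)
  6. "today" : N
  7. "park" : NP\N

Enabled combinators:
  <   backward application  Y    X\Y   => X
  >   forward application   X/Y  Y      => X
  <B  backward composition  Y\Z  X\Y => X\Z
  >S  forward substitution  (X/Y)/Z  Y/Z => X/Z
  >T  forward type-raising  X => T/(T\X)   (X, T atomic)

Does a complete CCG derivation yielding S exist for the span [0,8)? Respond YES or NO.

YES

[0,8] S   >
  [0,6] S/NP   >S
    [0,3] (S/S)/NP   >
      [0,1] "here" : ((S/S)/NP)/N
      [1,3] N   >
        [1,2] N/(N\PP)   >T
          [1,2] "from" : PP
        [2,3] "bone" : N\PP
    [3,6] S/NP   <
      [3,5] NP/S   >S
        [3,4] "heard" : (NP/S)/S
        [4,5] "liked" : S/S
      [5,6] "a" : (S/NP)\(NP/S)
  [6,8] NP   >
    [6,7] NP/(NP\N)   >T
      [6,7] "today" : N
    [7,8] "park" : NP\N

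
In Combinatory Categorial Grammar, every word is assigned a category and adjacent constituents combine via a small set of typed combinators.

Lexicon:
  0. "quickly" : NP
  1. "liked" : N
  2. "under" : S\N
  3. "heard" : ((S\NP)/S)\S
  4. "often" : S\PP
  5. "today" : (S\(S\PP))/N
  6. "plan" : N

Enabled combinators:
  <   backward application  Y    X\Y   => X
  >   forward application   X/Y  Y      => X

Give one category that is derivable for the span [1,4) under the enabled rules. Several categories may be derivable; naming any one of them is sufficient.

[0,7] S   <
  [0,1] "quickly" : NP
  [1,7] S\NP   >
    [1,4] (S\NP)/S   <
      [1,3] S   <
        [1,2] "liked" : N
        [2,3] "under" : S\N
      [3,4] "heard" : ((S\NP)/S)\S
    [4,7] S   <
      [4,5] "often" : S\PP
      [5,7] S\(S\PP)   >
        [5,6] "today" : (S\(S\PP))/N
        [6,7] "plan" : N

(S\NP)/S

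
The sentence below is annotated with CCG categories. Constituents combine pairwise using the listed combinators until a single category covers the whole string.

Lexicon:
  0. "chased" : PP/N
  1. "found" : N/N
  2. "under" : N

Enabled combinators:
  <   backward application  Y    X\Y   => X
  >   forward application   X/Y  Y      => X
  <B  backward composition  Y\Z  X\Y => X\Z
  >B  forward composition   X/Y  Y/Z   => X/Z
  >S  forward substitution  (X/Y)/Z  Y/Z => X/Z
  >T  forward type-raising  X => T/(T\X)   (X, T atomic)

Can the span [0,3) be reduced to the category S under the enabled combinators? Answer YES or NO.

NO

PP/N N/N N
CKY chart[0,3] = {N/(N\PP), NP/(NP\PP), PP, PP/(N\N), PP/(PP\PP), S/(S\PP)}; S ∉ chart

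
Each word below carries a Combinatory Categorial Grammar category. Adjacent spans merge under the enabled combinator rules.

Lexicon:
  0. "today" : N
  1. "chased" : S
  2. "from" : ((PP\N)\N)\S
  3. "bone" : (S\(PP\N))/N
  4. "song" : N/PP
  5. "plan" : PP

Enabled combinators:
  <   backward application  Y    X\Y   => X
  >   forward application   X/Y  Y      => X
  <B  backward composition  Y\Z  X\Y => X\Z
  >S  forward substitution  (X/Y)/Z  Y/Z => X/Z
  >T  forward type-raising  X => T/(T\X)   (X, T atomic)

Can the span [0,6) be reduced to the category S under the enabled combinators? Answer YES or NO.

[0,6] S   <
  [0,3] PP\N   <
    [0,1] "today" : N
    [1,3] (PP\N)\N   <
      [1,2] "chased" : S
      [2,3] "from" : ((PP\N)\N)\S
  [3,6] S\(PP\N)   >
    [3,4] "bone" : (S\(PP\N))/N
    [4,6] N   >
      [4,5] "song" : N/PP
      [5,6] "plan" : PP

YES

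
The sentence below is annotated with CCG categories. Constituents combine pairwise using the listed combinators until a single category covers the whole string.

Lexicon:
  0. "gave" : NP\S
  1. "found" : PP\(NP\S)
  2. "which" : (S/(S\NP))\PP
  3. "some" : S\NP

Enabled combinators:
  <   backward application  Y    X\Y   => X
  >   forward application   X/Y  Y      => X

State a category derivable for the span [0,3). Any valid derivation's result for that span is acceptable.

[0,4] S   >
  [0,3] S/(S\NP)   <
    [0,2] PP   <
      [0,1] "gave" : NP\S
      [1,2] "found" : PP\(NP\S)
    [2,3] "which" : (S/(S\NP))\PP
  [3,4] "some" : S\NP

S/(S\NP)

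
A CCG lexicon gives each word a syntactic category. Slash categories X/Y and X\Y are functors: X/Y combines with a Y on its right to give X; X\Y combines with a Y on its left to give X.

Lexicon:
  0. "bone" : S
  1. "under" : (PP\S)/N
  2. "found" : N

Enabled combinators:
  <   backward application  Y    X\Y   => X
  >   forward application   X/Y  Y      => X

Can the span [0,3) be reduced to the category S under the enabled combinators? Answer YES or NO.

S (PP\S)/N N
CKY chart[0,3] = {PP}; S ∉ chart

NO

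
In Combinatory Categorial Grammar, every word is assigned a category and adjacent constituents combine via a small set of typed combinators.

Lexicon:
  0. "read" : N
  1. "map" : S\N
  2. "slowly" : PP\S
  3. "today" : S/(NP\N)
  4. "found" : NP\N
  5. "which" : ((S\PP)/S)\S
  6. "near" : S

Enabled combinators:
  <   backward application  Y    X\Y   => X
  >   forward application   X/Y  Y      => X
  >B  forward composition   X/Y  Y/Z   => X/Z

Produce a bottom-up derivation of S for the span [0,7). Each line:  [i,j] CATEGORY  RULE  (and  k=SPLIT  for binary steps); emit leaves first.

[0,7] S   <
  [0,3] PP   <
    [0,2] S   <
      [0,1] "read" : N
      [1,2] "map" : S\N
    [2,3] "slowly" : PP\S
  [3,7] S\PP   >
    [3,6] (S\PP)/S   <
      [3,5] S   >
        [3,4] "today" : S/(NP\N)
        [4,5] "found" : NP\N
      [5,6] "which" : ((S\PP)/S)\S
    [6,7] "near" : S

[0,1] N  lex  "read"
[1,2] S\N  lex  "map"
[0,2] S  <  k=1
[2,3] PP\S  lex  "slowly"
[0,3] PP  <  k=2
[3,4] S/(NP\N)  lex  "today"
[4,5] NP\N  lex  "found"
[3,5] S  >  k=4
[5,6] ((S\PP)/S)\S  lex  "which"
[3,6] (S\PP)/S  <  k=5
[6,7] S  lex  "near"
[3,7] S\PP  >  k=6
[0,7] S  <  k=3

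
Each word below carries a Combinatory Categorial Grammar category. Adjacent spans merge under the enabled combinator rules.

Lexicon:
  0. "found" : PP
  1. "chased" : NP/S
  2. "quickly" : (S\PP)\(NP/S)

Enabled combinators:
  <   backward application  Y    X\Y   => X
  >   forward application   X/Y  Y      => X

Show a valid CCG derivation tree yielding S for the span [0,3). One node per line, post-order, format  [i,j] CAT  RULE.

[0,1] PP  lex  "found"
[1,2] NP/S  lex  "chased"
[2,3] (S\PP)\(NP/S)  lex  "quickly"
[1,3] S\PP  <  k=2
[0,3] S  <  k=1

[0,3] S   <
  [0,1] "found" : PP
  [1,3] S\PP   <
    [1,2] "chased" : NP/S
    [2,3] "quickly" : (S\PP)\(NP/S)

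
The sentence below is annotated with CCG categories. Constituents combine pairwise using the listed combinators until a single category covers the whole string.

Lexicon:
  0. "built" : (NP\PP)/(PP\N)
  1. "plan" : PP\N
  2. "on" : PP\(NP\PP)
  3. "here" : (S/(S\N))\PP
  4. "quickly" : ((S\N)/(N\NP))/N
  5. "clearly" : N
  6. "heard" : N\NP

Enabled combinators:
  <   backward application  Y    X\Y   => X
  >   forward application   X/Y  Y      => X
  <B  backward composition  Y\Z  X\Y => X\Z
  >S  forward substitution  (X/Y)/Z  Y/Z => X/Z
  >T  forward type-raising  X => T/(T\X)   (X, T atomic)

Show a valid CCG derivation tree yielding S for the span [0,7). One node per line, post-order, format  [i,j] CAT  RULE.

[0,1] (NP\PP)/(PP\N)  lex  "built"
[1,2] PP\N  lex  "plan"
[0,2] NP\PP  >  k=1
[2,3] PP\(NP\PP)  lex  "on"
[0,3] PP  <  k=2
[3,4] (S/(S\N))\PP  lex  "here"
[0,4] S/(S\N)  <  k=3
[4,5] ((S\N)/(N\NP))/N  lex  "quickly"
[5,6] N  lex  "clearly"
[4,6] (S\N)/(N\NP)  >  k=5
[6,7] N\NP  lex  "heard"
[4,7] S\N  >  k=6
[0,7] S  >  k=4

[0,7] S   >
  [0,4] S/(S\N)   <
    [0,3] PP   <
      [0,2] NP\PP   >
        [0,1] "built" : (NP\PP)/(PP\N)
        [1,2] "plan" : PP\N
      [2,3] "on" : PP\(NP\PP)
    [3,4] "here" : (S/(S\N))\PP
  [4,7] S\N   >
    [4,6] (S\N)/(N\NP)   >
      [4,5] "quickly" : ((S\N)/(N\NP))/N
      [5,6] "clearly" : N
    [6,7] "heard" : N\NP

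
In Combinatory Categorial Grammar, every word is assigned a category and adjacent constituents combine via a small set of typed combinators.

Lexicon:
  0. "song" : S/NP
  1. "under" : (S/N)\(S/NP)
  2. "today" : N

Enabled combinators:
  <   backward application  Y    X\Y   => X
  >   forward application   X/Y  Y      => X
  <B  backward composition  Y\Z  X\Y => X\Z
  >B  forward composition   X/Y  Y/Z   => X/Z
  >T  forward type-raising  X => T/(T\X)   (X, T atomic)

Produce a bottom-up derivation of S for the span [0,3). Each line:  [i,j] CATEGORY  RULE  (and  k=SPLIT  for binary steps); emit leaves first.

[0,3] S   >
  [0,2] S/N   <
    [0,1] "song" : S/NP
    [1,2] "under" : (S/N)\(S/NP)
  [2,3] "today" : N

[0,1] S/NP  lex  "song"
[1,2] (S/N)\(S/NP)  lex  "under"
[0,2] S/N  <  k=1
[2,3] N  lex  "today"
[0,3] S  >  k=2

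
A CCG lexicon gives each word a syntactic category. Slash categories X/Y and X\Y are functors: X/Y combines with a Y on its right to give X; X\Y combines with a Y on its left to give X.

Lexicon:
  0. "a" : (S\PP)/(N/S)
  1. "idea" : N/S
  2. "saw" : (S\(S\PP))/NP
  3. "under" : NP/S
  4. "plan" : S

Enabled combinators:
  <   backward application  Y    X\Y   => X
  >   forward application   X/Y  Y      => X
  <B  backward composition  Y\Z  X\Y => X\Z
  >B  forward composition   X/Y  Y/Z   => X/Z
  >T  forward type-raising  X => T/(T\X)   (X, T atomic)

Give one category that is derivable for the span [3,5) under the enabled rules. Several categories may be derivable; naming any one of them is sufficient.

NP

[0,5] S   <
  [0,2] S\PP   >
    [0,1] "a" : (S\PP)/(N/S)
    [1,2] "idea" : N/S
  [2,5] S\(S\PP)   >
    [2,3] "saw" : (S\(S\PP))/NP
    [3,5] NP   >
      [3,4] "under" : NP/S
      [4,5] "plan" : S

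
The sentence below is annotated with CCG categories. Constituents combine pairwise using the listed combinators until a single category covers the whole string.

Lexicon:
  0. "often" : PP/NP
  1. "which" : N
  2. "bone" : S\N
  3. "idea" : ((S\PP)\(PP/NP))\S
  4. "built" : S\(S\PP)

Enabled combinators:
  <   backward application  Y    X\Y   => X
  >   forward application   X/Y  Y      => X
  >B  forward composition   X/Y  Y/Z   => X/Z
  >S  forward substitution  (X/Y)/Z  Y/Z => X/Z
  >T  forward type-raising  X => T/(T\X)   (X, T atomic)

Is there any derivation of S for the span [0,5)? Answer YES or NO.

[0,5] S   <
  [0,4] S\PP   <
    [0,1] "often" : PP/NP
    [1,4] (S\PP)\(PP/NP)   <
      [1,3] S   >
        [1,2] S/(S\N)   >T
          [1,2] "which" : N
        [2,3] "bone" : S\N
      [3,4] "idea" : ((S\PP)\(PP/NP))\S
  [4,5] "built" : S\(S\PP)

YES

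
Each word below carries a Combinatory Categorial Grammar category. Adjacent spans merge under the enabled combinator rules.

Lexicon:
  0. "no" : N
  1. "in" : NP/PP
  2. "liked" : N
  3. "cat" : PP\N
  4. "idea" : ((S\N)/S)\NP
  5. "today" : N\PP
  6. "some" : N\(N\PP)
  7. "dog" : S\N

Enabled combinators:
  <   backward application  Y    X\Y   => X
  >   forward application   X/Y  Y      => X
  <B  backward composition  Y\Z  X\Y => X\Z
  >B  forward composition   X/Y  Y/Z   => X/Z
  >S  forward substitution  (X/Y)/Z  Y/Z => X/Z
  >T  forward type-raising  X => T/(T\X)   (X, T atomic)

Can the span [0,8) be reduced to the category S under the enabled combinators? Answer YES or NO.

YES

[0,8] S   <
  [0,1] "no" : N
  [1,8] S\N   >
    [1,5] (S\N)/S   <
      [1,4] NP   >
        [1,2] "in" : NP/PP
        [2,4] PP   <
          [2,3] "liked" : N
          [3,4] "cat" : PP\N
      [4,5] "idea" : ((S\N)/S)\NP
    [5,8] S   <
      [5,7] N   <
        [5,6] "today" : N\PP
        [6,7] "some" : N\(N\PP)
      [7,8] "dog" : S\N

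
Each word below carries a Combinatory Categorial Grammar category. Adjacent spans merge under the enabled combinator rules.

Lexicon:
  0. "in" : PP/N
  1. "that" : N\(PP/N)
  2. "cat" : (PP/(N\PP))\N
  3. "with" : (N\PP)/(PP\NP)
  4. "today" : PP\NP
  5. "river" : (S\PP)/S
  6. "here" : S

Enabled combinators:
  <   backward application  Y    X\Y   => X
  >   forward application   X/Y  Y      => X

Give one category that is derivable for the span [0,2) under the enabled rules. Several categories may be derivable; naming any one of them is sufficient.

N

[0,7] S   <
  [0,5] PP   >
    [0,3] PP/(N\PP)   <
      [0,2] N   <
        [0,1] "in" : PP/N
        [1,2] "that" : N\(PP/N)
      [2,3] "cat" : (PP/(N\PP))\N
    [3,5] N\PP   >
      [3,4] "with" : (N\PP)/(PP\NP)
      [4,5] "today" : PP\NP
  [5,7] S\PP   >
    [5,6] "river" : (S\PP)/S
    [6,7] "here" : S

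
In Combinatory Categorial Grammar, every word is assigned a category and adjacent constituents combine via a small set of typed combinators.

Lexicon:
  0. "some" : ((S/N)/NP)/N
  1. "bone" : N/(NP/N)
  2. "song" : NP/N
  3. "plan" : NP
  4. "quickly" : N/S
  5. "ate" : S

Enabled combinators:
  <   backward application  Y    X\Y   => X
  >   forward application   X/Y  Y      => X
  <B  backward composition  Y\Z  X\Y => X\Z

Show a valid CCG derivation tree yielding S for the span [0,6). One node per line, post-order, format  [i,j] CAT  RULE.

[0,1] ((S/N)/NP)/N  lex  "some"
[1,2] N/(NP/N)  lex  "bone"
[2,3] NP/N  lex  "song"
[1,3] N  >  k=2
[0,3] (S/N)/NP  >  k=1
[3,4] NP  lex  "plan"
[0,4] S/N  >  k=3
[4,5] N/S  lex  "quickly"
[5,6] S  lex  "ate"
[4,6] N  >  k=5
[0,6] S  >  k=4

[0,6] S   >
  [0,4] S/N   >
    [0,3] (S/N)/NP   >
      [0,1] "some" : ((S/N)/NP)/N
      [1,3] N   >
        [1,2] "bone" : N/(NP/N)
        [2,3] "song" : NP/N
    [3,4] "plan" : NP
  [4,6] N   >
    [4,5] "quickly" : N/S
    [5,6] "ate" : S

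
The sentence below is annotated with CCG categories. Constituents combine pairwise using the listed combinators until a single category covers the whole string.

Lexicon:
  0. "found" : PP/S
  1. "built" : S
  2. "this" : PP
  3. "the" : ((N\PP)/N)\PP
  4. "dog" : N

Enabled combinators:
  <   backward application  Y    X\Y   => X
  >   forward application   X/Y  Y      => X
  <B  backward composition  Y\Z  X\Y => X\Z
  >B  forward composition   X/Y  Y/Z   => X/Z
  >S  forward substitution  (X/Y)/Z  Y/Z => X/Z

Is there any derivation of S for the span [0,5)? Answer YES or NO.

NO

PP/S S PP ((N\PP)/N)\PP N
CKY chart[0,5] = {N}; S ∉ chart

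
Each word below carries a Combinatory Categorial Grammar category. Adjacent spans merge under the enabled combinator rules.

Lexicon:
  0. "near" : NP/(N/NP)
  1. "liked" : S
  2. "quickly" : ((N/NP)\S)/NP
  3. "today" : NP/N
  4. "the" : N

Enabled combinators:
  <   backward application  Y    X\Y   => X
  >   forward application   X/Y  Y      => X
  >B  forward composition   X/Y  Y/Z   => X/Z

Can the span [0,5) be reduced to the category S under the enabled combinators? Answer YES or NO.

NO

NP/(N/NP) S ((N/NP)\S)/NP NP/N N
CKY chart[0,5] = {NP}; S ∉ chart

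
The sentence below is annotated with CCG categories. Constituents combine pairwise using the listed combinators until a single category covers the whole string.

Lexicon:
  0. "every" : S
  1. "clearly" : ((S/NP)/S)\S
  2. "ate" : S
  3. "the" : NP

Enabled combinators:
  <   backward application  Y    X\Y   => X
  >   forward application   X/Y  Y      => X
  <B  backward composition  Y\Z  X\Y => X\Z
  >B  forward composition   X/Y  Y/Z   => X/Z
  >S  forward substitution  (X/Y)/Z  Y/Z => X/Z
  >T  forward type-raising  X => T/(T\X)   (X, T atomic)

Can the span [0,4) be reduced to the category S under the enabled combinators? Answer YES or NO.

[0,4] S   >
  [0,3] S/NP   >
    [0,2] (S/NP)/S   <
      [0,1] "every" : S
      [1,2] "clearly" : ((S/NP)/S)\S
    [2,3] "ate" : S
  [3,4] "the" : NP

YES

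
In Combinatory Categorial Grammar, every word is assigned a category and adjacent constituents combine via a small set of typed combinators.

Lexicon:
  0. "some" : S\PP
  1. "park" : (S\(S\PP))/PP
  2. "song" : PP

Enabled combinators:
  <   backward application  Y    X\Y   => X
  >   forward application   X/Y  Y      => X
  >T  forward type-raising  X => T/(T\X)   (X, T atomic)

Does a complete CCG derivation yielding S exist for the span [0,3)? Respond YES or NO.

[0,3] S   <
  [0,1] "some" : S\PP
  [1,3] S\(S\PP)   >
    [1,2] "park" : (S\(S\PP))/PP
    [2,3] "song" : PP

YES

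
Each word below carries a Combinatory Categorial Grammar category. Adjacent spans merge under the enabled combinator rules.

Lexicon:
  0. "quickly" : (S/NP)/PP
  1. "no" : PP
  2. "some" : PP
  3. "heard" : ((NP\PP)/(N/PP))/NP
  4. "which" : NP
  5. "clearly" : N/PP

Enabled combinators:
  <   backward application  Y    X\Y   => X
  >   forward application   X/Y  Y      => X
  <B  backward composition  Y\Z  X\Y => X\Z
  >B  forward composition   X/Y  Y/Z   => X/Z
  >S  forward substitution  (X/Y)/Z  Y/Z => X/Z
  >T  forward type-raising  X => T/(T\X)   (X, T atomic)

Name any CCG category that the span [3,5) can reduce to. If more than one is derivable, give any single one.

(NP\PP)/(N/PP)

[0,6] S   >
  [0,2] S/NP   >
    [0,1] "quickly" : (S/NP)/PP
    [1,2] "no" : PP
  [2,6] NP   <
    [2,3] "some" : PP
    [3,6] NP\PP   >
      [3,5] (NP\PP)/(N/PP)   >
        [3,4] "heard" : ((NP\PP)/(N/PP))/NP
        [4,5] "which" : NP
      [5,6] "clearly" : N/PP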